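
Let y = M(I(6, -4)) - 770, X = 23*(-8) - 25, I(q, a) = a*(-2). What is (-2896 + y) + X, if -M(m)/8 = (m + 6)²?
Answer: -5443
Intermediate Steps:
I(q, a) = -2*a
M(m) = -8*(6 + m)² (M(m) = -8*(m + 6)² = -8*(6 + m)²)
X = -209 (X = -184 - 25 = -209)
y = -2338 (y = -8*(6 - 2*(-4))² - 770 = -8*(6 + 8)² - 770 = -8*14² - 770 = -8*196 - 770 = -1568 - 770 = -2338)
(-2896 + y) + X = (-2896 - 2338) - 209 = -5234 - 209 = -5443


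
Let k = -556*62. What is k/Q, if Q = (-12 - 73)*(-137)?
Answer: -34472/11645 ≈ -2.9602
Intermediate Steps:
k = -34472
Q = 11645 (Q = -85*(-137) = 11645)
k/Q = -34472/11645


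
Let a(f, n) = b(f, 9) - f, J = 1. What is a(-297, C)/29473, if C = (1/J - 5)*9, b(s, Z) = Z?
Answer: 306/29473 ≈ 0.010382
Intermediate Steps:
C = -36 (C = (1/1 - 5)*9 = (1 - 5)*9 = -4*9 = -36)
a(f, n) = 9 - f
a(-297, C)/29473 = (9 - 1*(-297))/29473 = (9 + 297)*(1/29473) = 306*(1/29473) = 306/29473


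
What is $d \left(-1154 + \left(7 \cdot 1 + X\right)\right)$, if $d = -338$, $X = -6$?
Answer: $389714$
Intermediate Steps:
$d \left(-1154 + \left(7 \cdot 1 + X\right)\right) = - 338 \left(-1154 + \left(7 \cdot 1 - 6\right)\right) = - 338 \left(-1154 + \left(7 - 6\right)\right) = - 338 \left(-1154 + 1\right) = \left(-338\right) \left(-1153\right) = 389714$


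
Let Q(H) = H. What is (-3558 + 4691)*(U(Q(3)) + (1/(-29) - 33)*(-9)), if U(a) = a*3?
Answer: 10064439/29 ≈ 3.4705e+5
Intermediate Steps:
U(a) = 3*a
(-3558 + 4691)*(U(Q(3)) + (1/(-29) - 33)*(-9)) = (-3558 + 4691)*(3*3 + (1/(-29) - 33)*(-9)) = 1133*(9 + (-1/29 - 33)*(-9)) = 1133*(9 - 958/29*(-9)) = 1133*(9 + 8622/29) = 1133*(8883/29) = 10064439/29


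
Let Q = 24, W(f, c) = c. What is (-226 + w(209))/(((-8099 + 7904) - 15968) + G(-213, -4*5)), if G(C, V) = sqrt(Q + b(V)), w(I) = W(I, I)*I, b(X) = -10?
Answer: -20067519/7464073 - 8691*sqrt(14)/52248511 ≈ -2.6892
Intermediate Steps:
w(I) = I**2 (w(I) = I*I = I**2)
G(C, V) = sqrt(14) (G(C, V) = sqrt(24 - 10) = sqrt(14))
(-226 + w(209))/(((-8099 + 7904) - 15968) + G(-213, -4*5)) = (-226 + 209**2)/(((-8099 + 7904) - 15968) + sqrt(14)) = (-226 + 43681)/((-195 - 15968) + sqrt(14)) = 43455/(-16163 + sqrt(14))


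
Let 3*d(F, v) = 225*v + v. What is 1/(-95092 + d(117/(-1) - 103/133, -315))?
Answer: -1/118822 ≈ -8.4160e-6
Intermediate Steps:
d(F, v) = 226*v/3 (d(F, v) = (225*v + v)/3 = (226*v)/3 = 226*v/3)
1/(-95092 + d(117/(-1) - 103/133, -315)) = 1/(-95092 + (226/3)*(-315)) = 1/(-95092 - 23730) = 1/(-118822) = -1/118822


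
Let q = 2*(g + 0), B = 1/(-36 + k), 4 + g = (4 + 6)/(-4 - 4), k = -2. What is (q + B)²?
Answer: 40000/361 ≈ 110.80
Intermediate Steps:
g = -21/4 (g = -4 + (4 + 6)/(-4 - 4) = -4 + 10/(-8) = -4 + 10*(-⅛) = -4 - 5/4 = -21/4 ≈ -5.2500)
B = -1/38 (B = 1/(-36 - 2) = 1/(-38) = -1/38 ≈ -0.026316)
q = -21/2 (q = 2*(-21/4 + 0) = 2*(-21/4) = -21/2 ≈ -10.500)
(q + B)² = (-21/2 - 1/38)² = (-200/19)² = 40000/361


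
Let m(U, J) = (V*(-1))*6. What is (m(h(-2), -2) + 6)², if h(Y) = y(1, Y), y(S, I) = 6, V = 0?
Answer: 36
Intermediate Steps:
h(Y) = 6
m(U, J) = 0 (m(U, J) = (0*(-1))*6 = 0*6 = 0)
(m(h(-2), -2) + 6)² = (0 + 6)² = 6² = 36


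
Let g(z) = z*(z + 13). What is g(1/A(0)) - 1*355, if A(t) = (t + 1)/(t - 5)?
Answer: -395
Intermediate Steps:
A(t) = (1 + t)/(-5 + t)
g(z) = z*(13 + z)
g(1/A(0)) - 1*355 = (13 + 1/((1 + 0)/(-5 + 0)))/(((1 + 0)/(-5 + 0))) - 1*355 = (13 + 1/(1/(-5)))/((1/(-5))) - 355 = (13 + 1/(-1/5*1))/((-1/5*1)) - 355 = (13 + 1/(-1/5))/(-1/5) - 355 = -5*(13 - 5) - 355 = -5*8 - 355 = -40 - 355 = -395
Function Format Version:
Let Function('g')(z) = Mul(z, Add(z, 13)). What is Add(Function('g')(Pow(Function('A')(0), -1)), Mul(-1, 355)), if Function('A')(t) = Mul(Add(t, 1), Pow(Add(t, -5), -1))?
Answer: -395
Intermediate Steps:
Function('A')(t) = Mul(Pow(Add(-5, t), -1), Add(1, t)) (Function('A')(t) = Mul(Add(1, t), Pow(Add(-5, t), -1)) = Mul(Pow(Add(-5, t), -1), Add(1, t)))
Function('g')(z) = Mul(z, Add(13, z))
Add(Function('g')(Pow(Function('A')(0), -1)), Mul(-1, 355)) = Add(Mul(Pow(Mul(Pow(Add(-5, 0), -1), Add(1, 0)), -1), Add(13, Pow(Mul(Pow(Add(-5, 0), -1), Add(1, 0)), -1))), Mul(-1, 355)) = Add(Mul(Pow(Mul(Pow(-5, -1), 1), -1), Add(13, Pow(Mul(Pow(-5, -1), 1), -1))), -355) = Add(Mul(Pow(Mul(Rational(-1, 5), 1), -1), Add(13, Pow(Mul(Rational(-1, 5), 1), -1))), -355) = Add(Mul(Pow(Rational(-1, 5), -1), Add(13, Pow(Rational(-1, 5), -1))), -355) = Add(Mul(-5, Add(13, -5)), -355) = Add(Mul(-5, 8), -355) = Add(-40, -355) = -395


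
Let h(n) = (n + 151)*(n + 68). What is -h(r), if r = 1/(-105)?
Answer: -113181706/11025 ≈ -10266.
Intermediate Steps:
r = -1/105 ≈ -0.0095238
h(n) = (68 + n)*(151 + n) (h(n) = (151 + n)*(68 + n) = (68 + n)*(151 + n))
-h(r) = -(10268 + (-1/105)² + 219*(-1/105)) = -(10268 + 1/11025 - 73/35) = -1*113181706/11025 = -113181706/11025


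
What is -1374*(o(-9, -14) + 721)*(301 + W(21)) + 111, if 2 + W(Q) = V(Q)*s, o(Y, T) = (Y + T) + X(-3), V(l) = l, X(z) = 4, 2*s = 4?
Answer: -328910757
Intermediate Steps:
s = 2 (s = (½)*4 = 2)
o(Y, T) = 4 + T + Y (o(Y, T) = (Y + T) + 4 = (T + Y) + 4 = 4 + T + Y)
W(Q) = -2 + 2*Q (W(Q) = -2 + Q*2 = -2 + 2*Q)
-1374*(o(-9, -14) + 721)*(301 + W(21)) + 111 = -1374*((4 - 14 - 9) + 721)*(301 + (-2 + 2*21)) + 111 = -1374*(-19 + 721)*(301 + (-2 + 42)) + 111 = -964548*(301 + 40) + 111 = -964548*341 + 111 = -1374*239382 + 111 = -328910868 + 111 = -328910757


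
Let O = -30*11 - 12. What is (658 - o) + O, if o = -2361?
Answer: 2677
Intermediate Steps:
O = -342 (O = -330 - 12 = -342)
(658 - o) + O = (658 - 1*(-2361)) - 342 = (658 + 2361) - 342 = 3019 - 342 = 2677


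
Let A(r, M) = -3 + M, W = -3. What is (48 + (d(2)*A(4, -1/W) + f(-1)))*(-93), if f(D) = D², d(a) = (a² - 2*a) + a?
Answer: -4061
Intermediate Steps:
d(a) = a² - a
(48 + (d(2)*A(4, -1/W) + f(-1)))*(-93) = (48 + ((2*(-1 + 2))*(-3 - 1/(-3)) + (-1)²))*(-93) = (48 + ((2*1)*(-3 - 1*(-⅓)) + 1))*(-93) = (48 + (2*(-3 + ⅓) + 1))*(-93) = (48 + (2*(-8/3) + 1))*(-93) = (48 + (-16/3 + 1))*(-93) = (48 - 13/3)*(-93) = (131/3)*(-93) = -4061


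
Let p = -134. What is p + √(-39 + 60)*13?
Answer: -134 + 13*√21 ≈ -74.427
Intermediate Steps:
p + √(-39 + 60)*13 = -134 + √(-39 + 60)*13 = -134 + √21*13 = -134 + 13*√21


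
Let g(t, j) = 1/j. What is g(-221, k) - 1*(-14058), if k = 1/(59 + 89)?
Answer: 14206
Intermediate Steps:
k = 1/148 ≈ 0.0067568
g(-221, k) - 1*(-14058) = 1/(1/148) - 1*(-14058) = 148 + 14058 = 14206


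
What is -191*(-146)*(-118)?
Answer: -3290548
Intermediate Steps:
-191*(-146)*(-118) = 27886*(-118) = -3290548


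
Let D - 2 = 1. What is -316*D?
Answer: -948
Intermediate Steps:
D = 3 (D = 2 + 1 = 3)
-316*D = -316*3 = -948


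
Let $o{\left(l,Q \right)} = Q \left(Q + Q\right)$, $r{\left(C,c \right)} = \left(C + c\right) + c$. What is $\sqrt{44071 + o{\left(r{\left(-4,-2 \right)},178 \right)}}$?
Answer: $\sqrt{107439} \approx 327.78$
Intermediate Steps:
$r{\left(C,c \right)} = C + 2 c$
$o{\left(l,Q \right)} = 2 Q^{2}$ ($o{\left(l,Q \right)} = Q 2 Q = 2 Q^{2}$)
$\sqrt{44071 + o{\left(r{\left(-4,-2 \right)},178 \right)}} = \sqrt{44071 + 2 \cdot 178^{2}} = \sqrt{44071 + 2 \cdot 31684} = \sqrt{44071 + 63368} = \sqrt{107439}$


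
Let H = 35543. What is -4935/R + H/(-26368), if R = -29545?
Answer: -183998371/155808512 ≈ -1.1809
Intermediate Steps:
-4935/R + H/(-26368) = -4935/(-29545) + 35543/(-26368) = -4935*(-1/29545) + 35543*(-1/26368) = 987/5909 - 35543/26368 = -183998371/155808512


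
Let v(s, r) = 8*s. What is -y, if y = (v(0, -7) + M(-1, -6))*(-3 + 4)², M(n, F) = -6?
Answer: 6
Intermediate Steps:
y = -6 (y = (8*0 - 6)*(-3 + 4)² = (0 - 6)*1² = -6*1 = -6)
-y = -1*(-6) = 6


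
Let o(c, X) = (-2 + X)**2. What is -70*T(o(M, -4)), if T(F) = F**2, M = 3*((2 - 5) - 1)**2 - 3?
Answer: -90720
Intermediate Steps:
M = 45 (M = 3*(-3 - 1)**2 - 3 = 3*(-4)**2 - 3 = 3*16 - 3 = 48 - 3 = 45)
-70*T(o(M, -4)) = -70*(-2 - 4)**4 = -70*((-6)**2)**2 = -70*36**2 = -70*1296 = -90720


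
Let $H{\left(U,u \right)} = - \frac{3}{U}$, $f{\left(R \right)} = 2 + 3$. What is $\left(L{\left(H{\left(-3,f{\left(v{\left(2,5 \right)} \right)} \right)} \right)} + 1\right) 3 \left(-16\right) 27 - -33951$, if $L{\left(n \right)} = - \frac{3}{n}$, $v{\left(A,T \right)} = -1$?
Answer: $36543$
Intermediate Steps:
$f{\left(R \right)} = 5$
$\left(L{\left(H{\left(-3,f{\left(v{\left(2,5 \right)} \right)} \right)} \right)} + 1\right) 3 \left(-16\right) 27 - -33951 = \left(- \frac{3}{\left(-3\right) \frac{1}{-3}} + 1\right) 3 \left(-16\right) 27 - -33951 = \left(- \frac{3}{\left(-3\right) \left(- \frac{1}{3}\right)} + 1\right) 3 \left(-16\right) 27 + 33951 = \left(- \frac{3}{1} + 1\right) 3 \left(-16\right) 27 + 33951 = \left(\left(-3\right) 1 + 1\right) 3 \left(-16\right) 27 + 33951 = \left(-3 + 1\right) 3 \left(-16\right) 27 + 33951 = \left(-2\right) 3 \left(-16\right) 27 + 33951 = \left(-6\right) \left(-16\right) 27 + 33951 = 96 \cdot 27 + 33951 = 2592 + 33951 = 36543$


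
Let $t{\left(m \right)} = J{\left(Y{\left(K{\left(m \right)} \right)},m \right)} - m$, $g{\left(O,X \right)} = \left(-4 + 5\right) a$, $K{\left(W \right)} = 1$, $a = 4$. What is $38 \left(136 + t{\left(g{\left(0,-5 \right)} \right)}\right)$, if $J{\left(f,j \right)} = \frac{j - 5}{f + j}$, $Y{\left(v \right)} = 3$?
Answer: $\frac{35074}{7} \approx 5010.6$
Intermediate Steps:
$J{\left(f,j \right)} = \frac{-5 + j}{f + j}$
$g{\left(O,X \right)} = 4$ ($g{\left(O,X \right)} = \left(-4 + 5\right) 4 = 1 \cdot 4 = 4$)
$t{\left(m \right)} = - m + \frac{-5 + m}{3 + m}$ ($t{\left(m \right)} = \frac{-5 + m}{3 + m} - m = - m + \frac{-5 + m}{3 + m}$)
$38 \left(136 + t{\left(g{\left(0,-5 \right)} \right)}\right) = 38 \left(136 + \frac{-5 + 4 - 4 \left(3 + 4\right)}{3 + 4}\right) = 38 \left(136 + \frac{-5 + 4 - 4 \cdot 7}{7}\right) = 38 \left(136 + \frac{-5 + 4 - 28}{7}\right) = 38 \left(136 + \frac{1}{7} \left(-29\right)\right) = 38 \left(136 - \frac{29}{7}\right) = 38 \cdot \frac{923}{7} = \frac{35074}{7}$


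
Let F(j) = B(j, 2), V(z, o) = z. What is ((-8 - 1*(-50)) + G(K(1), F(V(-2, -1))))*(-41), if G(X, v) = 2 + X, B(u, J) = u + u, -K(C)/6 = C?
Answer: -1558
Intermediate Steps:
K(C) = -6*C
B(u, J) = 2*u
F(j) = 2*j
((-8 - 1*(-50)) + G(K(1), F(V(-2, -1))))*(-41) = ((-8 - 1*(-50)) + (2 - 6*1))*(-41) = ((-8 + 50) + (2 - 6))*(-41) = (42 - 4)*(-41) = 38*(-41) = -1558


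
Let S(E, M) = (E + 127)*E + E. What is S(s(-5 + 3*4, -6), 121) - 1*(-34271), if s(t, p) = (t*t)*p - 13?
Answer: 89224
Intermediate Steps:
s(t, p) = -13 + p*t**2 (s(t, p) = t**2*p - 13 = p*t**2 - 13 = -13 + p*t**2)
S(E, M) = E + E*(127 + E) (S(E, M) = (127 + E)*E + E = E*(127 + E) + E = E + E*(127 + E))
S(s(-5 + 3*4, -6), 121) - 1*(-34271) = (-13 - 6*(-5 + 3*4)**2)*(128 + (-13 - 6*(-5 + 3*4)**2)) - 1*(-34271) = (-13 - 6*(-5 + 12)**2)*(128 + (-13 - 6*(-5 + 12)**2)) + 34271 = (-13 - 6*7**2)*(128 + (-13 - 6*7**2)) + 34271 = (-13 - 6*49)*(128 + (-13 - 6*49)) + 34271 = (-13 - 294)*(128 + (-13 - 294)) + 34271 = -307*(128 - 307) + 34271 = -307*(-179) + 34271 = 54953 + 34271 = 89224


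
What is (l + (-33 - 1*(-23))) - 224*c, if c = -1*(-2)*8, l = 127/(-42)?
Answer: -151075/42 ≈ -3597.0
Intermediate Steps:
l = -127/42 (l = 127*(-1/42) = -127/42 ≈ -3.0238)
c = 16 (c = 2*8 = 16)
(l + (-33 - 1*(-23))) - 224*c = (-127/42 + (-33 - 1*(-23))) - 224*16 = (-127/42 + (-33 + 23)) - 3584 = (-127/42 - 10) - 3584 = -547/42 - 3584 = -151075/42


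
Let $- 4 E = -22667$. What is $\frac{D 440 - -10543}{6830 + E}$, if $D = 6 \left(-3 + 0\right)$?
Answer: $\frac{10492}{49987} \approx 0.20989$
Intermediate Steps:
$E = \frac{22667}{4}$ ($E = \left(- \frac{1}{4}\right) \left(-22667\right) = \frac{22667}{4} \approx 5666.8$)
$D = -18$ ($D = 6 \left(-3\right) = -18$)
$\frac{D 440 - -10543}{6830 + E} = \frac{\left(-18\right) 440 - -10543}{6830 + \frac{22667}{4}} = \frac{-7920 + 10543}{\frac{49987}{4}} = 2623 \cdot \frac{4}{49987} = \frac{10492}{49987}$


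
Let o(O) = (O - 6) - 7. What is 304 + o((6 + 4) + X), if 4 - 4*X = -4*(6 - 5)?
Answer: 303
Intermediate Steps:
X = 2 (X = 1 - (-1)*(6 - 5) = 1 - (-1) = 1 - ¼*(-4) = 1 + 1 = 2)
o(O) = -13 + O (o(O) = (-6 + O) - 7 = -13 + O)
304 + o((6 + 4) + X) = 304 + (-13 + ((6 + 4) + 2)) = 304 + (-13 + (10 + 2)) = 304 + (-13 + 12) = 304 - 1 = 303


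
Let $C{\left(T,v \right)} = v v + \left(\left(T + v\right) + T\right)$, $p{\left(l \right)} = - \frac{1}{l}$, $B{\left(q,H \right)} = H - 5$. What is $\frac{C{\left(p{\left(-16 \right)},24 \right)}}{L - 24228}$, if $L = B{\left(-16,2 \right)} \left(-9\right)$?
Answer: $- \frac{4801}{193608} \approx -0.024798$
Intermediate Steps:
$B{\left(q,H \right)} = -5 + H$ ($B{\left(q,H \right)} = H - 5 = -5 + H$)
$p{\left(l \right)} = - \frac{1}{l}$
$C{\left(T,v \right)} = v + v^{2} + 2 T$ ($C{\left(T,v \right)} = v^{2} + \left(v + 2 T\right) = v + v^{2} + 2 T$)
$L = 27$ ($L = \left(-5 + 2\right) \left(-9\right) = \left(-3\right) \left(-9\right) = 27$)
$\frac{C{\left(p{\left(-16 \right)},24 \right)}}{L - 24228} = \frac{24 + 24^{2} + 2 \left(- \frac{1}{-16}\right)}{27 - 24228} = \frac{24 + 576 + 2 \left(\left(-1\right) \left(- \frac{1}{16}\right)\right)}{-24201} = \left(24 + 576 + 2 \cdot \frac{1}{16}\right) \left(- \frac{1}{24201}\right) = \left(24 + 576 + \frac{1}{8}\right) \left(- \frac{1}{24201}\right) = \frac{4801}{8} \left(- \frac{1}{24201}\right) = - \frac{4801}{193608}$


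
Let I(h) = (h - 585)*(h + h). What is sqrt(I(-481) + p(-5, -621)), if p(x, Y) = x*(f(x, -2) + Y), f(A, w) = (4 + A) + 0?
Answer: sqrt(1028602) ≈ 1014.2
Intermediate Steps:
f(A, w) = 4 + A
p(x, Y) = x*(4 + Y + x) (p(x, Y) = x*((4 + x) + Y) = x*(4 + Y + x))
I(h) = 2*h*(-585 + h) (I(h) = (-585 + h)*(2*h) = 2*h*(-585 + h))
sqrt(I(-481) + p(-5, -621)) = sqrt(2*(-481)*(-585 - 481) - 5*(4 - 621 - 5)) = sqrt(2*(-481)*(-1066) - 5*(-622)) = sqrt(1025492 + 3110) = sqrt(1028602)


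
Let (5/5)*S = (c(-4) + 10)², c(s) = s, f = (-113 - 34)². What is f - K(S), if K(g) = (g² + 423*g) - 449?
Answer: 5534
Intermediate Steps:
f = 21609 (f = (-147)² = 21609)
S = 36 (S = (-4 + 10)² = 6² = 36)
K(g) = -449 + g² + 423*g
f - K(S) = 21609 - (-449 + 36² + 423*36) = 21609 - (-449 + 1296 + 15228) = 21609 - 1*16075 = 21609 - 16075 = 5534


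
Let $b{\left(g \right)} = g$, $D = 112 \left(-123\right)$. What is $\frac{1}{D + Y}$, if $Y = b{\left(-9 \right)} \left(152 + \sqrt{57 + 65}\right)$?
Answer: $- \frac{2524}{38221809} + \frac{\sqrt{122}}{25481206} \approx -6.5602 \cdot 10^{-5}$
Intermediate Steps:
$D = -13776$
$Y = -1368 - 9 \sqrt{122}$ ($Y = - 9 \left(152 + \sqrt{57 + 65}\right) = - 9 \left(152 + \sqrt{122}\right) = -1368 - 9 \sqrt{122} \approx -1467.4$)
$\frac{1}{D + Y} = \frac{1}{-13776 - \left(1368 + 9 \sqrt{122}\right)} = \frac{1}{-15144 - 9 \sqrt{122}}$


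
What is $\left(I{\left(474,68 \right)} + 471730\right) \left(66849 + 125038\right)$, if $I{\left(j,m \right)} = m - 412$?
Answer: $90452845382$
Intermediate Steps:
$I{\left(j,m \right)} = -412 + m$
$\left(I{\left(474,68 \right)} + 471730\right) \left(66849 + 125038\right) = \left(\left(-412 + 68\right) + 471730\right) \left(66849 + 125038\right) = \left(-344 + 471730\right) 191887 = 471386 \cdot 191887 = 90452845382$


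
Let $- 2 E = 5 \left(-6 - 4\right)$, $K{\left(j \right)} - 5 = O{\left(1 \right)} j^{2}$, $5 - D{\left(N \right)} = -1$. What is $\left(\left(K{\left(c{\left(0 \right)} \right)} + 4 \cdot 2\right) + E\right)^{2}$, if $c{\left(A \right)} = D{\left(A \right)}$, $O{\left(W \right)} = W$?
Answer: $5476$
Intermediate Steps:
$D{\left(N \right)} = 6$ ($D{\left(N \right)} = 5 - -1 = 5 + 1 = 6$)
$c{\left(A \right)} = 6$
$K{\left(j \right)} = 5 + j^{2}$ ($K{\left(j \right)} = 5 + 1 j^{2} = 5 + j^{2}$)
$E = 25$ ($E = - \frac{5 \left(-6 - 4\right)}{2} = - \frac{5 \left(-10\right)}{2} = \left(- \frac{1}{2}\right) \left(-50\right) = 25$)
$\left(\left(K{\left(c{\left(0 \right)} \right)} + 4 \cdot 2\right) + E\right)^{2} = \left(\left(\left(5 + 6^{2}\right) + 4 \cdot 2\right) + 25\right)^{2} = \left(\left(\left(5 + 36\right) + 8\right) + 25\right)^{2} = \left(\left(41 + 8\right) + 25\right)^{2} = \left(49 + 25\right)^{2} = 74^{2} = 5476$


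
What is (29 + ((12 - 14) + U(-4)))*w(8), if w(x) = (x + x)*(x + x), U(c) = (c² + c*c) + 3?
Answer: 15872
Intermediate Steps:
U(c) = 3 + 2*c² (U(c) = (c² + c²) + 3 = 2*c² + 3 = 3 + 2*c²)
w(x) = 4*x² (w(x) = (2*x)*(2*x) = 4*x²)
(29 + ((12 - 14) + U(-4)))*w(8) = (29 + ((12 - 14) + (3 + 2*(-4)²)))*(4*8²) = (29 + (-2 + (3 + 2*16)))*(4*64) = (29 + (-2 + (3 + 32)))*256 = (29 + (-2 + 35))*256 = (29 + 33)*256 = 62*256 = 15872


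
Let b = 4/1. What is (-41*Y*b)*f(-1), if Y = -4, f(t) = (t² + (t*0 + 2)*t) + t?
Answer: -1312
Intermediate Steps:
f(t) = t² + 3*t (f(t) = (t² + (0 + 2)*t) + t = (t² + 2*t) + t = t² + 3*t)
b = 4 (b = 1*4 = 4)
(-41*Y*b)*f(-1) = (-(-164)*4)*(-(3 - 1)) = (-41*(-16))*(-1*2) = 656*(-2) = -1312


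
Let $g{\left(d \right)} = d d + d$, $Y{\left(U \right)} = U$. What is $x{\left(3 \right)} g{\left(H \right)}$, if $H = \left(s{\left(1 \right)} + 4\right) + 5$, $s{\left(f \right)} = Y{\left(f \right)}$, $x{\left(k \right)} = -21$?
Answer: $-2310$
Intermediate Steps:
$s{\left(f \right)} = f$
$H = 10$ ($H = \left(1 + 4\right) + 5 = 5 + 5 = 10$)
$g{\left(d \right)} = d + d^{2}$ ($g{\left(d \right)} = d^{2} + d = d + d^{2}$)
$x{\left(3 \right)} g{\left(H \right)} = - 21 \cdot 10 \left(1 + 10\right) = - 21 \cdot 10 \cdot 11 = \left(-21\right) 110 = -2310$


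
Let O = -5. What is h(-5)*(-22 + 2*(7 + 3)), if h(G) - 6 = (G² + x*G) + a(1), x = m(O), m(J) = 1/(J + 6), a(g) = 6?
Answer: -64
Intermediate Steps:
m(J) = 1/(6 + J)
x = 1 (x = 1/(6 - 5) = 1/1 = 1)
h(G) = 12 + G + G² (h(G) = 6 + ((G² + 1*G) + 6) = 6 + ((G² + G) + 6) = 6 + ((G + G²) + 6) = 6 + (6 + G + G²) = 12 + G + G²)
h(-5)*(-22 + 2*(7 + 3)) = (12 - 5 + (-5)²)*(-22 + 2*(7 + 3)) = (12 - 5 + 25)*(-22 + 2*10) = 32*(-22 + 20) = 32*(-2) = -64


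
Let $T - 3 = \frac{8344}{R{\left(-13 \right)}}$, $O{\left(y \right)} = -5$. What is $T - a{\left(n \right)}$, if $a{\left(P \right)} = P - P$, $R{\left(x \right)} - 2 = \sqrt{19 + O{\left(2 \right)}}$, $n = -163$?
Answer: $- \frac{8329}{5} + \frac{4172 \sqrt{14}}{5} \approx 1456.2$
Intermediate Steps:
$R{\left(x \right)} = 2 + \sqrt{14}$ ($R{\left(x \right)} = 2 + \sqrt{19 - 5} = 2 + \sqrt{14}$)
$T = 3 + \frac{8344}{2 + \sqrt{14}} \approx 1456.2$
$a{\left(P \right)} = 0$
$T - a{\left(n \right)} = \left(- \frac{8329}{5} + \frac{4172 \sqrt{14}}{5}\right) - 0 = \left(- \frac{8329}{5} + \frac{4172 \sqrt{14}}{5}\right) + 0 = - \frac{8329}{5} + \frac{4172 \sqrt{14}}{5}$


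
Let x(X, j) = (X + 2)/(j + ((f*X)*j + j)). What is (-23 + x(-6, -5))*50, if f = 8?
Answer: -26470/23 ≈ -1150.9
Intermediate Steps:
x(X, j) = (2 + X)/(2*j + 8*X*j) (x(X, j) = (X + 2)/(j + ((8*X)*j + j)) = (2 + X)/(j + (8*X*j + j)) = (2 + X)/(j + (j + 8*X*j)) = (2 + X)/(2*j + 8*X*j))
(-23 + x(-6, -5))*50 = (-23 + (½)*(2 - 6)/(-5*(1 + 4*(-6))))*50 = (-23 + (½)*(-⅕)*(-4)/(1 - 24))*50 = (-23 + (½)*(-⅕)*(-4)/(-23))*50 = (-23 + (½)*(-⅕)*(-1/23)*(-4))*50 = (-23 - 2/115)*50 = -2647/115*50 = -26470/23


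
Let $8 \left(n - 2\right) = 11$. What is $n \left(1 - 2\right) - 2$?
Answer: $- \frac{43}{8} \approx -5.375$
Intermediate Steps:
$n = \frac{27}{8}$ ($n = 2 + \frac{1}{8} \cdot 11 = 2 + \frac{11}{8} = \frac{27}{8} \approx 3.375$)
$n \left(1 - 2\right) - 2 = \frac{27 \left(1 - 2\right)}{8} - 2 = \frac{27}{8} \left(-1\right) - 2 = - \frac{27}{8} - 2 = - \frac{43}{8}$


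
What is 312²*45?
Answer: 4380480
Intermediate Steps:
312²*45 = 97344*45 = 4380480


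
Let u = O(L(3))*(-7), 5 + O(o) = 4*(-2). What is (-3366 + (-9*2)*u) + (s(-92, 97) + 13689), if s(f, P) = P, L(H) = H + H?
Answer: 8782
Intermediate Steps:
L(H) = 2*H
O(o) = -13 (O(o) = -5 + 4*(-2) = -5 - 8 = -13)
u = 91 (u = -13*(-7) = 91)
(-3366 + (-9*2)*u) + (s(-92, 97) + 13689) = (-3366 - 9*2*91) + (97 + 13689) = (-3366 - 18*91) + 13786 = (-3366 - 1638) + 13786 = -5004 + 13786 = 8782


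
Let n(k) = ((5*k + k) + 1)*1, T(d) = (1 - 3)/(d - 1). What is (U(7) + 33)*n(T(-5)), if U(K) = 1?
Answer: 102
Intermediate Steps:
T(d) = -2/(-1 + d)
n(k) = 1 + 6*k (n(k) = (6*k + 1)*1 = (1 + 6*k)*1 = 1 + 6*k)
(U(7) + 33)*n(T(-5)) = (1 + 33)*(1 + 6*(-2/(-1 - 5))) = 34*(1 + 6*(-2/(-6))) = 34*(1 + 6*(-2*(-⅙))) = 34*(1 + 6*(⅓)) = 34*(1 + 2) = 34*3 = 102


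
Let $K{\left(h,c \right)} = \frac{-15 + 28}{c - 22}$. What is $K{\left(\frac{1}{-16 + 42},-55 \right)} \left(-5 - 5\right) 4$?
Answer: $\frac{520}{77} \approx 6.7533$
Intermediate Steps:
$K{\left(h,c \right)} = \frac{13}{-22 + c}$
$K{\left(\frac{1}{-16 + 42},-55 \right)} \left(-5 - 5\right) 4 = \frac{13}{-22 - 55} \left(-5 - 5\right) 4 = \frac{13}{-77} \left(\left(-10\right) 4\right) = 13 \left(- \frac{1}{77}\right) \left(-40\right) = \left(- \frac{13}{77}\right) \left(-40\right) = \frac{520}{77}$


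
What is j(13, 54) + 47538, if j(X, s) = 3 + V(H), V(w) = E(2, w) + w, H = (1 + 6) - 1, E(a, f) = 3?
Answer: 47550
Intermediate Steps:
H = 6 (H = 7 - 1 = 6)
V(w) = 3 + w
j(X, s) = 12 (j(X, s) = 3 + (3 + 6) = 3 + 9 = 12)
j(13, 54) + 47538 = 12 + 47538 = 47550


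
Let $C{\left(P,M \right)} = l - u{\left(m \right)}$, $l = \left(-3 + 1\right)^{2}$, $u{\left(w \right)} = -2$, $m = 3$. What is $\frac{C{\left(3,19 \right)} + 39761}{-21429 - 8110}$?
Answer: $- \frac{39767}{29539} \approx -1.3463$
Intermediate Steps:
$l = 4$ ($l = \left(-2\right)^{2} = 4$)
$C{\left(P,M \right)} = 6$ ($C{\left(P,M \right)} = 4 - -2 = 4 + 2 = 6$)
$\frac{C{\left(3,19 \right)} + 39761}{-21429 - 8110} = \frac{6 + 39761}{-21429 - 8110} = \frac{39767}{-29539} = 39767 \left(- \frac{1}{29539}\right) = - \frac{39767}{29539}$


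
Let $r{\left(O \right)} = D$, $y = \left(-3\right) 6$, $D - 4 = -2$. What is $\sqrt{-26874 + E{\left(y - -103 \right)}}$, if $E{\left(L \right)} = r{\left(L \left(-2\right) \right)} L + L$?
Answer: $i \sqrt{26619} \approx 163.15 i$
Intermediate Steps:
$D = 2$ ($D = 4 - 2 = 2$)
$y = -18$
$r{\left(O \right)} = 2$
$E{\left(L \right)} = 3 L$ ($E{\left(L \right)} = 2 L + L = 3 L$)
$\sqrt{-26874 + E{\left(y - -103 \right)}} = \sqrt{-26874 + 3 \left(-18 - -103\right)} = \sqrt{-26874 + 3 \left(-18 + 103\right)} = \sqrt{-26874 + 3 \cdot 85} = \sqrt{-26874 + 255} = \sqrt{-26619} = i \sqrt{26619}$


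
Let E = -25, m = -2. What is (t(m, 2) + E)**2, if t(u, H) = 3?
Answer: 484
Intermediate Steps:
(t(m, 2) + E)**2 = (3 - 25)**2 = (-22)**2 = 484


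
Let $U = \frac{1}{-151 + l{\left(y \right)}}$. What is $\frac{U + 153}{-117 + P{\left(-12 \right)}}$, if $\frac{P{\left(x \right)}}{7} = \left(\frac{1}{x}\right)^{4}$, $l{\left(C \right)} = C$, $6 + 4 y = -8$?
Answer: $- \frac{65352960}{49977763} \approx -1.3076$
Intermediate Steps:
$y = - \frac{7}{2}$ ($y = - \frac{3}{2} + \frac{1}{4} \left(-8\right) = - \frac{3}{2} - 2 = - \frac{7}{2} \approx -3.5$)
$U = - \frac{2}{309}$ ($U = \frac{1}{-151 - \frac{7}{2}} = \frac{1}{- \frac{309}{2}} = - \frac{2}{309} \approx -0.0064725$)
$P{\left(x \right)} = \frac{7}{x^{4}}$ ($P{\left(x \right)} = 7 \left(\frac{1}{x}\right)^{4} = \frac{7}{x^{4}}$)
$\frac{U + 153}{-117 + P{\left(-12 \right)}} = \frac{- \frac{2}{309} + 153}{-117 + \frac{7}{20736}} = \frac{47275}{309 \left(-117 + 7 \cdot \frac{1}{20736}\right)} = \frac{47275}{309 \left(-117 + \frac{7}{20736}\right)} = \frac{47275}{309 \left(- \frac{2426105}{20736}\right)} = \frac{47275}{309} \left(- \frac{20736}{2426105}\right) = - \frac{65352960}{49977763}$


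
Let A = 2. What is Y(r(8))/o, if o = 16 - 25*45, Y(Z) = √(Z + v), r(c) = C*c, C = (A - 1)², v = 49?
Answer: -√57/1109 ≈ -0.0068078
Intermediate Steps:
C = 1 (C = (2 - 1)² = 1² = 1)
r(c) = c (r(c) = 1*c = c)
Y(Z) = √(49 + Z) (Y(Z) = √(Z + 49) = √(49 + Z))
o = -1109 (o = 16 - 1125 = -1109)
Y(r(8))/o = √(49 + 8)/(-1109) = √57*(-1/1109) = -√57/1109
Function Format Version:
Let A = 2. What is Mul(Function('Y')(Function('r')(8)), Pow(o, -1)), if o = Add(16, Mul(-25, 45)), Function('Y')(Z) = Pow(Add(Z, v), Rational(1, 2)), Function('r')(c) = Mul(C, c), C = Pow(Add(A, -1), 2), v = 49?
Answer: Mul(Rational(-1, 1109), Pow(57, Rational(1, 2))) ≈ -0.0068078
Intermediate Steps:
C = 1 (C = Pow(Add(2, -1), 2) = Pow(1, 2) = 1)
Function('r')(c) = c (Function('r')(c) = Mul(1, c) = c)
Function('Y')(Z) = Pow(Add(49, Z), Rational(1, 2)) (Function('Y')(Z) = Pow(Add(Z, 49), Rational(1, 2)) = Pow(Add(49, Z), Rational(1, 2)))
o = -1109 (o = Add(16, -1125) = -1109)
Mul(Function('Y')(Function('r')(8)), Pow(o, -1)) = Mul(Pow(Add(49, 8), Rational(1, 2)), Pow(-1109, -1)) = Mul(Pow(57, Rational(1, 2)), Rational(-1, 1109)) = Mul(Rational(-1, 1109), Pow(57, Rational(1, 2)))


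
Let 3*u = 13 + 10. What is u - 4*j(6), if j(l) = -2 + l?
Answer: -25/3 ≈ -8.3333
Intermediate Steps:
u = 23/3 (u = (13 + 10)/3 = (⅓)*23 = 23/3 ≈ 7.6667)
u - 4*j(6) = 23/3 - 4*(-2 + 6) = 23/3 - 4*4 = 23/3 - 16 = -25/3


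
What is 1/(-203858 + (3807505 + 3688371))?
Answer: 1/7292018 ≈ 1.3714e-7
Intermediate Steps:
1/(-203858 + (3807505 + 3688371)) = 1/(-203858 + 7495876) = 1/7292018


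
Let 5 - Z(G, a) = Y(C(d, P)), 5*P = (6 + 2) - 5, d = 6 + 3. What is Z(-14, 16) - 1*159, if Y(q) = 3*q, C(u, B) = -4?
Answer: -142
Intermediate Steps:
d = 9
P = ⅗ (P = ((6 + 2) - 5)/5 = (8 - 5)/5 = (⅕)*3 = ⅗ ≈ 0.60000)
Z(G, a) = 17 (Z(G, a) = 5 - 3*(-4) = 5 - 1*(-12) = 5 + 12 = 17)
Z(-14, 16) - 1*159 = 17 - 1*159 = 17 - 159 = -142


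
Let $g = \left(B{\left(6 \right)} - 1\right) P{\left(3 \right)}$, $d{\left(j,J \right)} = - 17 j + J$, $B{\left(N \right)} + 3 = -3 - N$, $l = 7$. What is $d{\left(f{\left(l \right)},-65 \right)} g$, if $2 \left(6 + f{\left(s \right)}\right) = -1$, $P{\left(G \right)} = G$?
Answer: $- \frac{3549}{2} \approx -1774.5$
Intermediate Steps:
$B{\left(N \right)} = -6 - N$ ($B{\left(N \right)} = -3 - \left(3 + N\right) = -6 - N$)
$f{\left(s \right)} = - \frac{13}{2}$ ($f{\left(s \right)} = -6 + \frac{1}{2} \left(-1\right) = -6 - \frac{1}{2} = - \frac{13}{2}$)
$d{\left(j,J \right)} = J - 17 j$
$g = -39$ ($g = \left(\left(-6 - 6\right) - 1\right) 3 = \left(-12 - 1\right) 3 = \left(-13\right) 3 = -39$)
$d{\left(f{\left(l \right)},-65 \right)} g = \left(-65 - - \frac{221}{2}\right) \left(-39\right) = \left(-65 + \frac{221}{2}\right) \left(-39\right) = \frac{91}{2} \left(-39\right) = - \frac{3549}{2}$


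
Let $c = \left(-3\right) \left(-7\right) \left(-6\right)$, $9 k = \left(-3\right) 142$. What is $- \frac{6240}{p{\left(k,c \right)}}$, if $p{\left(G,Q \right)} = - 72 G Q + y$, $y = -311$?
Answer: $\frac{6240}{429719} \approx 0.014521$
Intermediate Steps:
$k = - \frac{142}{3}$ ($k = \frac{\left(-3\right) 142}{9} = \frac{1}{9} \left(-426\right) = - \frac{142}{3} \approx -47.333$)
$c = -126$ ($c = 21 \left(-6\right) = -126$)
$p{\left(G,Q \right)} = -311 - 72 G Q$ ($p{\left(G,Q \right)} = - 72 G Q - 311 = -311 - 72 G Q$)
$- \frac{6240}{p{\left(k,c \right)}} = - \frac{6240}{-311 - \left(-3408\right) \left(-126\right)} = - \frac{6240}{-311 - 429408} = - \frac{6240}{-429719} = \left(-6240\right) \left(- \frac{1}{429719}\right) = \frac{6240}{429719}$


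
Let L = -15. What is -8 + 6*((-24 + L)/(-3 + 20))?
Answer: -370/17 ≈ -21.765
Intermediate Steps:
-8 + 6*((-24 + L)/(-3 + 20)) = -8 + 6*((-24 - 15)/(-3 + 20)) = -8 + 6*(-39/17) = -8 - 234/17 = -370/17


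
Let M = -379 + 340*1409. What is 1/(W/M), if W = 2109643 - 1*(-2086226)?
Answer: 478681/4195869 ≈ 0.11408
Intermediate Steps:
W = 4195869 (W = 2109643 + 2086226 = 4195869)
M = 478681 (M = -379 + 479060 = 478681)
1/(W/M) = 1/(4195869/478681) = 478681/4195869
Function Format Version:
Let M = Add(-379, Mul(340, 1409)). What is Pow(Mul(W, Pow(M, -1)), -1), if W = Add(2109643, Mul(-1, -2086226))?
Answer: Rational(478681, 4195869) ≈ 0.11408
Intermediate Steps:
W = 4195869 (W = Add(2109643, 2086226) = 4195869)
M = 478681 (M = Add(-379, 479060) = 478681)
Pow(Mul(W, Pow(M, -1)), -1) = Pow(Mul(4195869, Pow(478681, -1)), -1) = Pow(Mul(4195869, Rational(1, 478681)), -1) = Pow(Rational(4195869, 478681), -1) = Rational(478681, 4195869)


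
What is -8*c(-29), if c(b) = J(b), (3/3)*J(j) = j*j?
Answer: -6728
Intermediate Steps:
J(j) = j**2 (J(j) = j*j = j**2)
c(b) = b**2
-8*c(-29) = -8*(-29)**2 = -8*841 = -6728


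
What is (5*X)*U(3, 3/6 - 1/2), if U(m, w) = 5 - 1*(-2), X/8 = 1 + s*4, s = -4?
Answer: -4200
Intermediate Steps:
X = -120 (X = 8*(1 - 4*4) = 8*(1 - 16) = 8*(-15) = -120)
U(m, w) = 7 (U(m, w) = 5 + 2 = 7)
(5*X)*U(3, 3/6 - 1/2) = (5*(-120))*7 = -600*7 = -4200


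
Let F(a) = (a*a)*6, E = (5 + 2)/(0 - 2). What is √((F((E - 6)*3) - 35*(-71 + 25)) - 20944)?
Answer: I*√57842/2 ≈ 120.25*I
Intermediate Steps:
E = -7/2 (E = 7/(-2) = 7*(-½) = -7/2 ≈ -3.5000)
F(a) = 6*a² (F(a) = a²*6 = 6*a²)
√((F((E - 6)*3) - 35*(-71 + 25)) - 20944) = √((6*((-7/2 - 6)*3)² - 35*(-71 + 25)) - 20944) = √((6*(-19/2*3)² - 35*(-46)) - 20944) = √((6*(-57/2)² + 1610) - 20944) = √((6*(3249/4) + 1610) - 20944) = √((9747/2 + 1610) - 20944) = √(12967/2 - 20944) = √(-28921/2) = I*√57842/2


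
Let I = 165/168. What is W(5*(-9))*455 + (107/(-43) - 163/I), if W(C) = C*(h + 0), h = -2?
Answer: 96448361/2365 ≈ 40782.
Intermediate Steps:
I = 55/56 (I = 165*(1/168) = 55/56 ≈ 0.98214)
W(C) = -2*C (W(C) = C*(-2 + 0) = C*(-2) = -2*C)
W(5*(-9))*455 + (107/(-43) - 163/I) = -10*(-9)*455 + (107/(-43) - 163/55/56) = -2*(-45)*455 + (107*(-1/43) - 163*56/55) = 90*455 + (-107/43 - 9128/55) = 40950 - 398389/2365 = 96448361/2365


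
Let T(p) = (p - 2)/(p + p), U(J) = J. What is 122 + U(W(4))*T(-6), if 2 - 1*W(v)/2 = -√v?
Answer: 382/3 ≈ 127.33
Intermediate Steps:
W(v) = 4 + 2*√v (W(v) = 4 - (-2)*√v = 4 + 2*√v)
T(p) = (-2 + p)/(2*p) (T(p) = (-2 + p)/((2*p)) = (-2 + p)*(1/(2*p)) = (-2 + p)/(2*p))
122 + U(W(4))*T(-6) = 122 + (4 + 2*√4)*((½)*(-2 - 6)/(-6)) = 122 + (4 + 2*2)*((½)*(-⅙)*(-8)) = 122 + (4 + 4)*(⅔) = 122 + 8*(⅔) = 122 + 16/3 = 382/3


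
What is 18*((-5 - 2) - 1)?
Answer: -144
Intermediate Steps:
18*((-5 - 2) - 1) = 18*(-7 - 1) = 18*(-8) = -144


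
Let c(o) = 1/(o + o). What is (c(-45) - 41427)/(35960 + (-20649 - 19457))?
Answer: 3728431/373140 ≈ 9.9920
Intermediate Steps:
c(o) = 1/(2*o)
(c(-45) - 41427)/(35960 + (-20649 - 19457)) = ((½)/(-45) - 41427)/(35960 + (-20649 - 19457)) = ((½)*(-1/45) - 41427)/(35960 - 40106) = (-1/90 - 41427)/(-4146) = -3728431/90*(-1/4146) = 3728431/373140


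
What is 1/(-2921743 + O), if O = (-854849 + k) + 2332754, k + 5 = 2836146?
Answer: 1/1392303 ≈ 7.1823e-7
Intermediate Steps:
k = 2836141 (k = -5 + 2836146 = 2836141)
O = 4314046 (O = (-854849 + 2836141) + 2332754 = 1981292 + 2332754 = 4314046)
1/(-2921743 + O) = 1/(-2921743 + 4314046) = 1/1392303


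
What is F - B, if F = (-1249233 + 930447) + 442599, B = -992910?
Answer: 1116723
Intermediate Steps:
F = 123813 (F = -318786 + 442599 = 123813)
F - B = 123813 - 1*(-992910) = 123813 + 992910 = 1116723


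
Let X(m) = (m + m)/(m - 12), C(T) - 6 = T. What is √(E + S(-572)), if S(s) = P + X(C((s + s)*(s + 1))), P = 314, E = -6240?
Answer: 2*I*√157983362002934/326609 ≈ 76.968*I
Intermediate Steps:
C(T) = 6 + T
X(m) = 2*m/(-12 + m) (X(m) = (2*m)/(-12 + m) = 2*m/(-12 + m))
S(s) = 314 + 2*(6 + 2*s*(1 + s))/(-6 + 2*s*(1 + s)) (S(s) = 314 + 2*(6 + (s + s)*(s + 1))/(-12 + (6 + (s + s)*(s + 1))) = 314 + 2*(6 + (2*s)*(1 + s))/(-12 + (6 + (2*s)*(1 + s))) = 314 + 2*(6 + 2*s*(1 + s))/(-12 + (6 + 2*s*(1 + s))) = 314 + 2*(6 + 2*s*(1 + s))/(-6 + 2*s*(1 + s)))
√(E + S(-572)) = √(-6240 + 4*(-234 + 79*(-572)*(1 - 572))/(-3 - 572*(1 - 572))) = √(-6240 + 4*(-234 + 79*(-572)*(-571))/(-3 - 572*(-571))) = √(-6240 + 4*(-234 + 25802348)/(-3 + 326612)) = √(-6240 + 4*25802114/326609) = √(-6240 + 4*(1/326609)*25802114) = √(-6240 + 103208456/326609) = √(-1934831704/326609) = 2*I*√157983362002934/326609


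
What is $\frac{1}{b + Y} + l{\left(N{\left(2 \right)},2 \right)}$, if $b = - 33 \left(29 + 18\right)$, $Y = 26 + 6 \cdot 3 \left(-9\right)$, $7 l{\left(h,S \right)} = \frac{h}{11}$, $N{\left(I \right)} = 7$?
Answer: $\frac{1676}{18557} \approx 0.090316$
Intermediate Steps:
$l{\left(h,S \right)} = \frac{h}{77}$ ($l{\left(h,S \right)} = \frac{h \frac{1}{11}}{7} = \frac{\frac{1}{11} h}{7} = \frac{h}{77}$)
$Y = -136$ ($Y = 26 + 18 \left(-9\right) = 26 - 162 = -136$)
$b = -1551$ ($b = \left(-33\right) 47 = -1551$)
$\frac{1}{b + Y} + l{\left(N{\left(2 \right)},2 \right)} = \frac{1}{-1551 - 136} + \frac{1}{77} \cdot 7 = \frac{1}{-1687} + \frac{1}{11} = - \frac{1}{1687} + \frac{1}{11} = \frac{1676}{18557}$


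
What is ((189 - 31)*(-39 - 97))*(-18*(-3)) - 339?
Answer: -1160691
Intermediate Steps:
((189 - 31)*(-39 - 97))*(-18*(-3)) - 339 = (158*(-136))*54 - 339 = -21488*54 - 339 = -1160352 - 339 = -1160691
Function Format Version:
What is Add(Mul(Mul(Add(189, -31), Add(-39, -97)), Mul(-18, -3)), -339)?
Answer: -1160691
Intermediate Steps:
Add(Mul(Mul(Add(189, -31), Add(-39, -97)), Mul(-18, -3)), -339) = Add(Mul(Mul(158, -136), 54), -339) = Add(Mul(-21488, 54), -339) = Add(-1160352, -339) = -1160691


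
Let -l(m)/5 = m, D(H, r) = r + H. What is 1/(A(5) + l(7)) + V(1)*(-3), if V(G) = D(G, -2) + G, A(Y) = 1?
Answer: -1/34 ≈ -0.029412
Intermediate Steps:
D(H, r) = H + r
l(m) = -5*m
V(G) = -2 + 2*G (V(G) = (G - 2) + G = (-2 + G) + G = -2 + 2*G)
1/(A(5) + l(7)) + V(1)*(-3) = 1/(1 - 5*7) + (-2 + 2*1)*(-3) = 1/(1 - 35) + (-2 + 2)*(-3) = 1/(-34) + 0*(-3) = -1/34 + 0 = -1/34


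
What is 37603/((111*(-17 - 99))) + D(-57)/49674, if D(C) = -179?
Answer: -311699371/106600404 ≈ -2.9240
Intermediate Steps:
37603/((111*(-17 - 99))) + D(-57)/49674 = 37603/((111*(-17 - 99))) - 179/49674 = 37603/((111*(-116))) - 179*1/49674 = 37603/(-12876) - 179/49674 = 37603*(-1/12876) - 179/49674 = -37603/12876 - 179/49674 = -311699371/106600404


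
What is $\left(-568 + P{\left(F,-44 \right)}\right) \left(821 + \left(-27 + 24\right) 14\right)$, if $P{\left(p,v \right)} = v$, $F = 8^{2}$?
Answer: $-476748$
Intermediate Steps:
$F = 64$
$\left(-568 + P{\left(F,-44 \right)}\right) \left(821 + \left(-27 + 24\right) 14\right) = \left(-568 - 44\right) \left(821 + \left(-27 + 24\right) 14\right) = - 612 \left(821 - 42\right) = \left(-612\right) 779 = -476748$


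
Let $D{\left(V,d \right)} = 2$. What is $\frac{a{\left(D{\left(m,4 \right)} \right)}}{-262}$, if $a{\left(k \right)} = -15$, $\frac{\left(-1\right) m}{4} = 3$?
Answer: $\frac{15}{262} \approx 0.057252$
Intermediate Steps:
$m = -12$ ($m = \left(-4\right) 3 = -12$)
$\frac{a{\left(D{\left(m,4 \right)} \right)}}{-262} = - \frac{15}{-262} = \left(-15\right) \left(- \frac{1}{262}\right) = \frac{15}{262}$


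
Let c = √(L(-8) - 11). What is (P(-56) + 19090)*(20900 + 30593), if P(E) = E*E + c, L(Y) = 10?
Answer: 1144483418 + 51493*I ≈ 1.1445e+9 + 51493.0*I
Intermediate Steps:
c = I (c = √(10 - 11) = √(-1) = I ≈ 1.0*I)
P(E) = I + E² (P(E) = E*E + I = E² + I = I + E²)
(P(-56) + 19090)*(20900 + 30593) = ((I + (-56)²) + 19090)*(20900 + 30593) = ((I + 3136) + 19090)*51493 = ((3136 + I) + 19090)*51493 = (22226 + I)*51493 = 1144483418 + 51493*I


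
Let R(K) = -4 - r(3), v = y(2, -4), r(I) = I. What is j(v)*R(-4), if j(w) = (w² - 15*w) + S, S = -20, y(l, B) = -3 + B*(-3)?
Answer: 518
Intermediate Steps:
y(l, B) = -3 - 3*B
v = 9 (v = -3 - 3*(-4) = -3 + 12 = 9)
R(K) = -7 (R(K) = -4 - 1*3 = -4 - 3 = -7)
j(w) = -20 + w² - 15*w (j(w) = (w² - 15*w) - 20 = -20 + w² - 15*w)
j(v)*R(-4) = (-20 + 9² - 15*9)*(-7) = (-20 + 81 - 135)*(-7) = -74*(-7) = 518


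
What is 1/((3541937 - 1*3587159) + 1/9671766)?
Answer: -9671766/437376602051 ≈ -2.2113e-5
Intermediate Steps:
1/((3541937 - 1*3587159) + 1/9671766) = 1/((3541937 - 3587159) + 1/9671766) = 1/(-45222 + 1/9671766) = 1/(-437376602051/9671766) = -9671766/437376602051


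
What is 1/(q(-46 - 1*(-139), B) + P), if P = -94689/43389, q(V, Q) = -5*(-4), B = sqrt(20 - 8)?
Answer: 1607/28633 ≈ 0.056124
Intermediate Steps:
B = 2*sqrt(3) (B = sqrt(12) = 2*sqrt(3) ≈ 3.4641)
q(V, Q) = 20
P = -3507/1607 (P = -94689*1/43389 = -3507/1607 ≈ -2.1823)
1/(q(-46 - 1*(-139), B) + P) = 1/(20 - 3507/1607) = 1/(28633/1607) = 1607/28633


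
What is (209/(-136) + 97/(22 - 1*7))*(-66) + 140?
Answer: -63027/340 ≈ -185.37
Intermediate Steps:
(209/(-136) + 97/(22 - 1*7))*(-66) + 140 = (209*(-1/136) + 97/(22 - 7))*(-66) + 140 = (-209/136 + 97/15)*(-66) + 140 = (10057/2040)*(-66) + 140 = -110627/340 + 140 = -63027/340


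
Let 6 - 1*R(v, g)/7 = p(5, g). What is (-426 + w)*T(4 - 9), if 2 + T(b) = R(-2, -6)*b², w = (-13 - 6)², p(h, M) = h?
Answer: -11245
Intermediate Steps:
w = 361 (w = (-19)² = 361)
R(v, g) = 7 (R(v, g) = 42 - 7*5 = 42 - 35 = 7)
T(b) = -2 + 7*b²
(-426 + w)*T(4 - 9) = (-426 + 361)*(-2 + 7*(4 - 9)²) = -65*(-2 + 7*(-5)²) = -65*(-2 + 7*25) = -65*(-2 + 175) = -65*173 = -11245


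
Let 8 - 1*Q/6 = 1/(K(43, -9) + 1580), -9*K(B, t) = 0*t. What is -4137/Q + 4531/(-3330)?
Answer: -1228334203/14029290 ≈ -87.555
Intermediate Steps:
K(B, t) = 0 (K(B, t) = -0*t = -1/9*0 = 0)
Q = 37917/790 (Q = 48 - 6/(0 + 1580) = 48 - 6/1580 = 48 - 6*1/1580 = 48 - 3/790 = 37917/790 ≈ 47.996)
-4137/Q + 4531/(-3330) = -4137/37917/790 + 4531/(-3330) = -4137*790/37917 + 4531*(-1/3330) = -1089410/12639 - 4531/3330 = -1228334203/14029290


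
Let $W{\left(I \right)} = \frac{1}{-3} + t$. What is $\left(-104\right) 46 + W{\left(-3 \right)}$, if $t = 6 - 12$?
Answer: $- \frac{14371}{3} \approx -4790.3$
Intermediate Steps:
$t = -6$ ($t = 6 - 12 = -6$)
$W{\left(I \right)} = - \frac{19}{3}$ ($W{\left(I \right)} = \frac{1}{-3} - 6 = - \frac{1}{3} - 6 = - \frac{19}{3}$)
$\left(-104\right) 46 + W{\left(-3 \right)} = \left(-104\right) 46 - \frac{19}{3} = -4784 - \frac{19}{3} = - \frac{14371}{3}$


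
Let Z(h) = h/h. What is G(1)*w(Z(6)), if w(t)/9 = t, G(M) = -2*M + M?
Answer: -9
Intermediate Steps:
Z(h) = 1
G(M) = -M
w(t) = 9*t
G(1)*w(Z(6)) = (-1*1)*(9*1) = -1*9 = -9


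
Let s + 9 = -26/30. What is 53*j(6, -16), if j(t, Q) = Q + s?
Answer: -20564/15 ≈ -1370.9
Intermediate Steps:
s = -148/15 (s = -9 - 26/30 = -9 - 26*1/30 = -9 - 13/15 = -148/15 ≈ -9.8667)
j(t, Q) = -148/15 + Q (j(t, Q) = Q - 148/15 = -148/15 + Q)
53*j(6, -16) = 53*(-148/15 - 16) = 53*(-388/15) = -20564/15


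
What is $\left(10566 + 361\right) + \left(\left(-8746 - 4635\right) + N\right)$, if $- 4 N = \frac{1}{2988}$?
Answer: $- \frac{29330209}{11952} \approx -2454.0$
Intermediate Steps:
$N = - \frac{1}{11952}$ ($N = - \frac{1}{4 \cdot 2988} = \left(- \frac{1}{4}\right) \frac{1}{2988} = - \frac{1}{11952} \approx -8.3668 \cdot 10^{-5}$)
$\left(10566 + 361\right) + \left(\left(-8746 - 4635\right) + N\right) = \left(10566 + 361\right) - \frac{159929713}{11952} = 10927 - \frac{159929713}{11952} = - \frac{29330209}{11952}$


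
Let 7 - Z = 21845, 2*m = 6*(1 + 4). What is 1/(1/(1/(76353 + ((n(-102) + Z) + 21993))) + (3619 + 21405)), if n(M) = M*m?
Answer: 1/100002 ≈ 9.9998e-6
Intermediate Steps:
m = 15 (m = (6*(1 + 4))/2 = (6*5)/2 = (½)*30 = 15)
Z = -21838 (Z = 7 - 1*21845 = 7 - 21845 = -21838)
n(M) = 15*M (n(M) = M*15 = 15*M)
1/(1/(1/(76353 + ((n(-102) + Z) + 21993))) + (3619 + 21405)) = 1/(1/(1/(76353 + ((15*(-102) - 21838) + 21993))) + (3619 + 21405)) = 1/(1/(1/(76353 + ((-1530 - 21838) + 21993))) + 25024) = 1/(1/(1/(76353 + (-23368 + 21993))) + 25024) = 1/(1/(1/(76353 - 1375)) + 25024) = 1/(1/(1/74978) + 25024) = 1/(74978 + 25024) = 1/100002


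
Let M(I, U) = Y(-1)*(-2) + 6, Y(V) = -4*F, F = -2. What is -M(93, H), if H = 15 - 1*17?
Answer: 10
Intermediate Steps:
Y(V) = 8 (Y(V) = -4*(-2) = 8)
H = -2 (H = 15 - 17 = -2)
M(I, U) = -10 (M(I, U) = 8*(-2) + 6 = -16 + 6 = -10)
-M(93, H) = -1*(-10) = 10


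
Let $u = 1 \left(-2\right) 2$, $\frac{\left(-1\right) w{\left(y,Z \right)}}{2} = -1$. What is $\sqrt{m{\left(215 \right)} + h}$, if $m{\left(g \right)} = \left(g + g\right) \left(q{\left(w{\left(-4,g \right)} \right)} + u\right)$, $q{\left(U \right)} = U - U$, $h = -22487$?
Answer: $i \sqrt{24207} \approx 155.59 i$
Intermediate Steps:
$w{\left(y,Z \right)} = 2$ ($w{\left(y,Z \right)} = \left(-2\right) \left(-1\right) = 2$)
$q{\left(U \right)} = 0$
$u = -4$ ($u = \left(-2\right) 2 = -4$)
$m{\left(g \right)} = - 8 g$ ($m{\left(g \right)} = \left(g + g\right) \left(0 - 4\right) = 2 g \left(-4\right) = - 8 g$)
$\sqrt{m{\left(215 \right)} + h} = \sqrt{\left(-8\right) 215 - 22487} = \sqrt{-1720 - 22487} = \sqrt{-24207} = i \sqrt{24207}$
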